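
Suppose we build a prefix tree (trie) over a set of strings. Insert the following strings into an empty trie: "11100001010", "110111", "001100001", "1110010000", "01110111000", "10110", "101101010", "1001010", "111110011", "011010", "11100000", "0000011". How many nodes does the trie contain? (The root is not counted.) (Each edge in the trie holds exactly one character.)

For each word, the new-node count is its length minus the longest prefix already in the trie:
  "11100001010" → 11 new (1, 1, 1, 0, 0, 0, 0, 1, 0, 1, 0)
  "110111" → prefix "11" already present; 4 new (0, 1, 1, 1)
  "001100001" → 9 new (0, 0, 1, 1, 0, 0, 0, 0, 1)
  "1110010000" → prefix "11100" already present; 5 new (1, 0, 0, 0, 0)
  "01110111000" → prefix "0" already present; 10 new (1, 1, 1, 0, 1, 1, 1, 0, 0, 0)
  "10110" → prefix "1" already present; 4 new (0, 1, 1, 0)
  "101101010" → prefix "10110" already present; 4 new (1, 0, 1, 0)
  "1001010" → prefix "10" already present; 5 new (0, 1, 0, 1, 0)
  "111110011" → prefix "111" already present; 6 new (1, 1, 0, 0, 1, 1)
  "011010" → prefix "011" already present; 3 new (0, 1, 0)
  "11100000" → prefix "1110000" already present; 1 new (0)
  "0000011" → prefix "00" already present; 5 new (0, 0, 0, 1, 1)
Total nodes = 11 + 4 + 9 + 5 + 10 + 4 + 4 + 5 + 6 + 3 + 1 + 5 = 67

67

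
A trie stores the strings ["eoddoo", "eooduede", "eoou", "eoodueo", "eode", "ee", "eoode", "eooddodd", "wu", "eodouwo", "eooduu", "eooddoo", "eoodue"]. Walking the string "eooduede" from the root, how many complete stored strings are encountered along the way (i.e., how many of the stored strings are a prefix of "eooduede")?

Traverse "eooduede" character by character; count nodes along the way that are marked as word ends.
Prefixes of the query that are stored words: "eoodue", "eooduede"
Count: 2

2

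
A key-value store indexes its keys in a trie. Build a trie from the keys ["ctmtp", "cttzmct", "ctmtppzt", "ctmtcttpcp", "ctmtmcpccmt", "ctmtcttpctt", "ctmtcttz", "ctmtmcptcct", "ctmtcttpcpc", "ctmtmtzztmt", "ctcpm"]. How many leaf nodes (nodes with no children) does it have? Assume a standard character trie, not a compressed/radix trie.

9

Leaves are exactly the stored words that no other stored word extends.
Those words: "ctcpm", "ctmtcttpcpc", "ctmtcttpctt", "ctmtcttz", "ctmtmcpccmt", "ctmtmcptcct", "ctmtmtzztmt", "ctmtppzt", "cttzmct"
Leaf count: 9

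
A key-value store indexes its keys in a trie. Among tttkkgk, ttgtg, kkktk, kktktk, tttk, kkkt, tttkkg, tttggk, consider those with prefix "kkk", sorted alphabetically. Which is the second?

Filter for "kkk…" and sort: "kkkt", "kkktk"
The 2nd is kkktk.

kkktk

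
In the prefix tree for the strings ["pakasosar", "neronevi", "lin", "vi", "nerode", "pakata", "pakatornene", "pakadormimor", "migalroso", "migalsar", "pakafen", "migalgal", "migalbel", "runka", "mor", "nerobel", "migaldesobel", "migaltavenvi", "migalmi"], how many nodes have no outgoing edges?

A leaf is a node with no children — equivalently, the end of a word that is not a proper prefix of any other stored word.
Those words: "lin", "migalbel", "migaldesobel", "migalgal", "migalmi", "migalroso", "migalsar", "migaltavenvi", "mor", "nerobel", "nerode", "neronevi", "pakadormimor", "pakafen", "pakasosar", "pakata", "pakatornene", "runka", "vi"
Leaf count: 19

19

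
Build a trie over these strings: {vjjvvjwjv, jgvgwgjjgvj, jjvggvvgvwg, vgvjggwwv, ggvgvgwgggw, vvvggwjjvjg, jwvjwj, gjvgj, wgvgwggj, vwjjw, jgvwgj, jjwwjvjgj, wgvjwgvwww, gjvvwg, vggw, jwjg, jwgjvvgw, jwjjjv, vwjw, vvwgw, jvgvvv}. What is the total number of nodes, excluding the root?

122

Count nodes per top-level branch (shared prefixes stored once):
  'g'-branch (ggvgvgwgggw, gjvgj, gjvvwg): 18 nodes
  'j'-branch (jgvgwgjjgvj, jgvwgj, jjvggvvgvwg, jjwwjvjgj, jvgvvv, jwgjvvgw, jwjg, jwjjjv, jwvjwj): 52 nodes
  'v'-branch (vggw, vgvjggwwv, vjjvvjwjv, vvvggwjjvjg, vvwgw, vwjjw, vwjw): 37 nodes
  'w'-branch (wgvgwggj, wgvjwgvwww): 15 nodes
Sum: 122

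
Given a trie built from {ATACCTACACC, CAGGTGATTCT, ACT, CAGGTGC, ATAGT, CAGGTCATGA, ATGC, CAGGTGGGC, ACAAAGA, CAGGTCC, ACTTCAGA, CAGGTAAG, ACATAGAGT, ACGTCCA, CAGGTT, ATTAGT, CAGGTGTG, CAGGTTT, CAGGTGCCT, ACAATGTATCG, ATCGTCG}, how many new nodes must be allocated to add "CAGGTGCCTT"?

The longest prefix of "CAGGTGCCTT" already in the trie is "CAGGTGCCT" (length 9).
So 10 − 9 = 1 new nodes.

1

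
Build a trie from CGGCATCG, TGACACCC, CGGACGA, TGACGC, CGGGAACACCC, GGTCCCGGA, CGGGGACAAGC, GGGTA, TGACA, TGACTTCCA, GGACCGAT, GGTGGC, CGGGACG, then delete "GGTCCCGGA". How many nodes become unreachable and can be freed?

6

Walk "GGTCCCGGA" from the leaf back toward the root, removing each node that no remaining word uses.
The suffix "CCCGGA" (6 nodes) is used only by "GGTCCCGGA"; the node for "GGT" still has the child "G", so pruning stops there.
Nodes removed: 6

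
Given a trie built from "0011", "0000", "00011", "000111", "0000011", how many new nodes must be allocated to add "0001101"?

2

The longest prefix of "0001101" already in the trie is "00011" (length 5).
So 7 − 5 = 2 new nodes.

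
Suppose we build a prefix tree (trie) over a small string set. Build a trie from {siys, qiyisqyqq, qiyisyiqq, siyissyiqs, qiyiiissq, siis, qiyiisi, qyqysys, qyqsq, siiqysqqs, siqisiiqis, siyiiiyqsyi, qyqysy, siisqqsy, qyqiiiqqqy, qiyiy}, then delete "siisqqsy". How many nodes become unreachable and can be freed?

Walk "siisqqsy" from the leaf back toward the root, removing each node that no remaining word uses.
The suffix "qqsy" (4 nodes) is used only by "siisqqsy"; "siis" is itself a stored word, so pruning stops there.
Nodes removed: 4

4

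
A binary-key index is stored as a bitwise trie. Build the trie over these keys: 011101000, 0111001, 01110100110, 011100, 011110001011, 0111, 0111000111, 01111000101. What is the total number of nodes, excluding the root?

For each word, the new-node count is its length minus the longest prefix already in the trie:
  "011101000" → 9 new (0, 1, 1, 1, 0, 1, 0, 0, 0)
  "0111001" → prefix "01110" already present; 2 new (0, 1)
  "01110100110" → prefix "01110100" already present; 3 new (1, 1, 0)
  "011100" → prefix "011100" already present; 0 new (none)
  "011110001011" → prefix "0111" already present; 8 new (1, 0, 0, 0, 1, 0, 1, 1)
  "0111" → prefix "0111" already present; 0 new (none)
  "0111000111" → prefix "011100" already present; 4 new (0, 1, 1, 1)
  "01111000101" → prefix "01111000101" already present; 0 new (none)
Total nodes = 9 + 2 + 3 + 0 + 8 + 0 + 4 + 0 = 26

26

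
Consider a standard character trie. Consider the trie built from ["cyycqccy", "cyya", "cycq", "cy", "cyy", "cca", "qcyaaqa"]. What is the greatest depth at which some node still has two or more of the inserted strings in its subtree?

Equivalently: take the maximum, over all pairs, of their longest common prefix length.
"cyy" and "cyya" agree on "cyy" (3 characters) before diverging; nothing deeper is shared.
Longest shared-prefix length: 3

3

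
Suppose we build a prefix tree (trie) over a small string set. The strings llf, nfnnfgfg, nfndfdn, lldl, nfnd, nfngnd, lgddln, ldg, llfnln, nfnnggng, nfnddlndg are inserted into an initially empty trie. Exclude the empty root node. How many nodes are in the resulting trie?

39

Insert word by word; a character creates a node only if that edge doesn't already exist:
  "llf" → 3 new (l, l, f)
  "nfnnfgfg" → 8 new (n, f, n, n, f, g, f, g)
  "nfndfdn" → prefix "nfn" already present; 4 new (d, f, d, n)
  "lldl" → prefix "ll" already present; 2 new (d, l)
  "nfnd" → prefix "nfnd" already present; 0 new (none)
  "nfngnd" → prefix "nfn" already present; 3 new (g, n, d)
  "lgddln" → prefix "l" already present; 5 new (g, d, d, l, n)
  "ldg" → prefix "l" already present; 2 new (d, g)
  "llfnln" → prefix "llf" already present; 3 new (n, l, n)
  "nfnnggng" → prefix "nfnn" already present; 4 new (g, g, n, g)
  "nfnddlndg" → prefix "nfnd" already present; 5 new (d, l, n, d, g)
Total nodes = 3 + 8 + 4 + 2 + 0 + 3 + 5 + 2 + 3 + 4 + 5 = 39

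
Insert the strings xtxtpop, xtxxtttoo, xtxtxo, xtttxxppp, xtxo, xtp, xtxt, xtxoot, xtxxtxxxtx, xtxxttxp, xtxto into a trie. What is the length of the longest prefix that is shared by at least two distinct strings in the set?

6

Look for the deepest trie node that still has at least two words in its subtree.
"xtxxtttoo" and "xtxxttxp" agree on "xtxxtt" (6 characters) before diverging; nothing deeper is shared.
Longest shared-prefix length: 6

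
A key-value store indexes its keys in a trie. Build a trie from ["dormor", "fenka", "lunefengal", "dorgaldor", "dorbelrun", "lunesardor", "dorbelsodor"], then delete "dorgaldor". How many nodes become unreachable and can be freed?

6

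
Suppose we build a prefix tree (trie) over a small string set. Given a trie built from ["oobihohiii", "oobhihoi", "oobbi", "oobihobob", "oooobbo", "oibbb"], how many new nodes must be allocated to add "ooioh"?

The longest prefix of "ooioh" already in the trie is "oo" (length 2).
New nodes needed: |"ooioh"| − 2 = 5 − 2 = 3.

3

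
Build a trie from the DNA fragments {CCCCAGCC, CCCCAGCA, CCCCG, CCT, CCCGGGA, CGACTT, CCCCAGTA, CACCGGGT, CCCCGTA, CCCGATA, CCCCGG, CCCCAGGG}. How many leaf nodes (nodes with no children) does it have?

11

A leaf is a node with no children — equivalently, the end of a word that is not a proper prefix of any other stored word.
Those words: "CACCGGGT", "CCCCAGCA", "CCCCAGCC", "CCCCAGGG", "CCCCAGTA", "CCCCGG", "CCCCGTA", "CCCGATA", "CCCGGGA", "CCT", "CGACTT"
Leaf count: 11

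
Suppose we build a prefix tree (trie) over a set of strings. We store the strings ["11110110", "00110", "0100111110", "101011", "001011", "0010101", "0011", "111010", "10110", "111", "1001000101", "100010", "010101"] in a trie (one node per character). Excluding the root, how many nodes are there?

51

Insert word by word; a character creates a node only if that edge doesn't already exist:
  "11110110" → 8 new (1, 1, 1, 1, 0, 1, 1, 0)
  "00110" → 5 new (0, 0, 1, 1, 0)
  "0100111110" → prefix "0" already present; 9 new (1, 0, 0, 1, 1, 1, 1, 1, 0)
  "101011" → prefix "1" already present; 5 new (0, 1, 0, 1, 1)
  "001011" → prefix "001" already present; 3 new (0, 1, 1)
  "0010101" → prefix "00101" already present; 2 new (0, 1)
  "0011" → prefix "0011" already present; 0 new (none)
  "111010" → prefix "111" already present; 3 new (0, 1, 0)
  "10110" → prefix "101" already present; 2 new (1, 0)
  "111" → prefix "111" already present; 0 new (none)
  "1001000101" → prefix "10" already present; 8 new (0, 1, 0, 0, 0, 1, 0, 1)
  "100010" → prefix "100" already present; 3 new (0, 1, 0)
  "010101" → prefix "010" already present; 3 new (1, 0, 1)
Total nodes = 8 + 5 + 9 + 5 + 3 + 2 + 0 + 3 + 2 + 0 + 8 + 3 + 3 = 51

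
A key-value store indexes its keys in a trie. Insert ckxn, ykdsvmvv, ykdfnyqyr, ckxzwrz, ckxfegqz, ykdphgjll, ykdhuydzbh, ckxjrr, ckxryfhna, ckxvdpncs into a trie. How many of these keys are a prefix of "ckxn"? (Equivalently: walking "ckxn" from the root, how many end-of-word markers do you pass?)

Traverse "ckxn" character by character; count nodes along the way that are marked as word ends.
Prefixes of the query that are stored words: "ckxn"
Count: 1

1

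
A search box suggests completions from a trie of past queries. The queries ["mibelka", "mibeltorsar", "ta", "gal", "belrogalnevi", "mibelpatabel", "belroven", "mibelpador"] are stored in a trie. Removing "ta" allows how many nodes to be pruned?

Walk "ta" from the leaf back toward the root, removing each node that no remaining word uses.
No other word shares any prefix with "ta", so all 2 of its nodes go.
Nodes removed: 2

2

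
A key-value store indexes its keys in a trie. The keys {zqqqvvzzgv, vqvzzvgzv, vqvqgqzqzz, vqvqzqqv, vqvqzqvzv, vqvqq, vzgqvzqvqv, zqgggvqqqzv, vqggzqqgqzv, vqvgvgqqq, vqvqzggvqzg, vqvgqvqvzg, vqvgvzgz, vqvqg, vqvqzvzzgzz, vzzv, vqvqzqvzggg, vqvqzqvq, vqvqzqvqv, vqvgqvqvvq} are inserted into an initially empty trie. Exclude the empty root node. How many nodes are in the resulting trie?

For each word, the new-node count is its length minus the longest prefix already in the trie:
  "zqqqvvzzgv" → 10 new (z, q, q, q, v, v, z, z, g, v)
  "vqvzzvgzv" → 9 new (v, q, v, z, z, v, g, z, v)
  "vqvqgqzqzz" → prefix "vqv" already present; 7 new (q, g, q, z, q, z, z)
  "vqvqzqqv" → prefix "vqvq" already present; 4 new (z, q, q, v)
  "vqvqzqvzv" → prefix "vqvqzq" already present; 3 new (v, z, v)
  "vqvqq" → prefix "vqvq" already present; 1 new (q)
  "vzgqvzqvqv" → prefix "v" already present; 9 new (z, g, q, v, z, q, v, q, v)
  "zqgggvqqqzv" → prefix "zq" already present; 9 new (g, g, g, v, q, q, q, z, v)
  "vqggzqqgqzv" → prefix "vq" already present; 9 new (g, g, z, q, q, g, q, z, v)
  "vqvgvgqqq" → prefix "vqv" already present; 6 new (g, v, g, q, q, q)
  "vqvqzggvqzg" → prefix "vqvqz" already present; 6 new (g, g, v, q, z, g)
  "vqvgqvqvzg" → prefix "vqvg" already present; 6 new (q, v, q, v, z, g)
  "vqvgvzgz" → prefix "vqvgv" already present; 3 new (z, g, z)
  "vqvqg" → prefix "vqvqg" already present; 0 new (none)
  "vqvqzvzzgzz" → prefix "vqvqz" already present; 6 new (v, z, z, g, z, z)
  "vzzv" → prefix "vz" already present; 2 new (z, v)
  "vqvqzqvzggg" → prefix "vqvqzqvz" already present; 3 new (g, g, g)
  "vqvqzqvq" → prefix "vqvqzqv" already present; 1 new (q)
  "vqvqzqvqv" → prefix "vqvqzqvq" already present; 1 new (v)
  "vqvgqvqvvq" → prefix "vqvgqvqv" already present; 2 new (v, q)
Total nodes = 10 + 9 + 7 + 4 + 3 + 1 + 9 + 9 + 9 + 6 + 6 + 6 + 3 + 0 + 6 + 2 + 3 + 1 + 1 + 2 = 97

97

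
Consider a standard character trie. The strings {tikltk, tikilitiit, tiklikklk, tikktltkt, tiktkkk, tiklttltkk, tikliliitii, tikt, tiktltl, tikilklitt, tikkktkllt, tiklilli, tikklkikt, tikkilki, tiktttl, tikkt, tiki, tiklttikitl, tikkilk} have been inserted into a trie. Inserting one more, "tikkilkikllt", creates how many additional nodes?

Walking "tikkilkikllt" from the root, the first 8 characters ("tikkilki") follow existing edges; "k" is the first miss.
Each of the 4 remaining characters creates one node.

4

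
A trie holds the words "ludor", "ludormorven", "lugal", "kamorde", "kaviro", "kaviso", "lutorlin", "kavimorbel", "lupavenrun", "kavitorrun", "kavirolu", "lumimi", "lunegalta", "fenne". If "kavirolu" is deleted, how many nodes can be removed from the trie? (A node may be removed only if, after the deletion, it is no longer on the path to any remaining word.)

Walk "kavirolu" from the leaf back toward the root, removing each node that no remaining word uses.
The suffix "lu" (2 nodes) is used only by "kavirolu"; "kaviro" is itself a stored word, so pruning stops there.
Nodes removed: 2

2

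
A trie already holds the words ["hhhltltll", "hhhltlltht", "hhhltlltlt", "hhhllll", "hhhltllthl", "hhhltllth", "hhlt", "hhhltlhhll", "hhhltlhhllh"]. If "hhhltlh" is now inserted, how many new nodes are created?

"hhhltlh" is already a full path in the trie; only an end-marker is added.
No new nodes are needed: 0.

0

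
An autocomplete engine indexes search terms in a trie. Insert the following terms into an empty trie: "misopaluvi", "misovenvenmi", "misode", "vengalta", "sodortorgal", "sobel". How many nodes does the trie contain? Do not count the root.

42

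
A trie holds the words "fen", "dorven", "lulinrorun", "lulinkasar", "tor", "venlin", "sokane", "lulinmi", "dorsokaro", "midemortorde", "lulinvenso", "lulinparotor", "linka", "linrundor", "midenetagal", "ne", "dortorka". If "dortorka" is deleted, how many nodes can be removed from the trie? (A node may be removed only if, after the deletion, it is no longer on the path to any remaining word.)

5

A node on "dortorka"'s path can go only if nothing else ends at it or branches off below it.
The suffix "torka" (5 nodes) is used only by "dortorka"; the node for "dor" still has the child "v", so pruning stops there.
Nodes removed: 5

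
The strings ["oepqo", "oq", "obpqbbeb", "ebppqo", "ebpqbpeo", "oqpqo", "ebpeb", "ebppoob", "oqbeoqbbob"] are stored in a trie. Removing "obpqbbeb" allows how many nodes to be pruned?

7

After clearing the end-marker at "obpqbbeb", prune upward until reaching a node still needed by another word.
The suffix "bpqbbeb" (7 nodes) is used only by "obpqbbeb"; the node for "o" still has the child "e", so pruning stops there.
Nodes removed: 7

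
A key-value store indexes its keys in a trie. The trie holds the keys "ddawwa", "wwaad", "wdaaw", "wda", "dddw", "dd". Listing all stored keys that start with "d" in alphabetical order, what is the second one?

Filter for "d…" and sort: "dd", "ddawwa", "dddw"
Position 2: ddawwa

ddawwa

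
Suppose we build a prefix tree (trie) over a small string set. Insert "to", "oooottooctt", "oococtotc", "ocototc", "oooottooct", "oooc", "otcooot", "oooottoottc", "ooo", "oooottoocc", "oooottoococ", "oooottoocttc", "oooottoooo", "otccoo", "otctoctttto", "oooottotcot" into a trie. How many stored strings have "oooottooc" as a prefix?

Traverse to the node for "oooottooc", then collect every word in that subtree.
Matches: "oooottoocc", "oooottoococ", "oooottooct", "oooottooctt", "oooottoocttc"
Count: 5

5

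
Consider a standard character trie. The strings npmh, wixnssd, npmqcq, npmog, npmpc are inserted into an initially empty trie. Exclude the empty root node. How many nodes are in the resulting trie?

18

For each word, the new-node count is its length minus the longest prefix already in the trie:
  "npmh" → 4 new (n, p, m, h)
  "wixnssd" → 7 new (w, i, x, n, s, s, d)
  "npmqcq" → prefix "npm" already present; 3 new (q, c, q)
  "npmog" → prefix "npm" already present; 2 new (o, g)
  "npmpc" → prefix "npm" already present; 2 new (p, c)
Total nodes = 4 + 7 + 3 + 2 + 2 = 18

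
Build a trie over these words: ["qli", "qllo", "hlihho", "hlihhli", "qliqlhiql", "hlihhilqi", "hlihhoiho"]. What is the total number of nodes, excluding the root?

Trace insertions, counting only characters that open a new branch:
  "qli" → 3 new (q, l, i)
  "qllo" → prefix "ql" already present; 2 new (l, o)
  "hlihho" → 6 new (h, l, i, h, h, o)
  "hlihhli" → prefix "hlihh" already present; 2 new (l, i)
  "qliqlhiql" → prefix "qli" already present; 6 new (q, l, h, i, q, l)
  "hlihhilqi" → prefix "hlihh" already present; 4 new (i, l, q, i)
  "hlihhoiho" → prefix "hlihho" already present; 3 new (i, h, o)
Total nodes = 3 + 2 + 6 + 2 + 6 + 4 + 3 = 26

26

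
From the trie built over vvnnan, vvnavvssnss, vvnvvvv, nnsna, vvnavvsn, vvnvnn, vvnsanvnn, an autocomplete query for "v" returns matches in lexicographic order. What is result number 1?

vvnavvsn

DFS of the "v" subtree visits, in order: "vvnavvsn", "vvnavvssnss", "vvnnan", "vvnsanvnn", "vvnvnn", "vvnvvvv"
The 1st is vvnavvsn.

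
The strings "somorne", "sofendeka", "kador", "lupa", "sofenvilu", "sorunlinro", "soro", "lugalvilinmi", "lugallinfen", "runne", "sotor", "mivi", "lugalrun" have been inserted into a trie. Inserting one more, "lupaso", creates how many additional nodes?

The longest prefix of "lupaso" already in the trie is "lupa" (length 4).
Each of the 2 remaining characters creates one node.

2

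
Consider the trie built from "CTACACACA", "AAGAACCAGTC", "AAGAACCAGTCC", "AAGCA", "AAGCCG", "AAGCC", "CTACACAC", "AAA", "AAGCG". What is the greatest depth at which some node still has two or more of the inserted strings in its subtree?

Equivalently: take the maximum, over all pairs, of their longest common prefix length.
e.g. "AAGAACCAGTC" and "AAGAACCAGTCC" share the prefix "AAGAACCAGTC" of length 11; no pair shares a longer one.
Longest shared-prefix length: 11

11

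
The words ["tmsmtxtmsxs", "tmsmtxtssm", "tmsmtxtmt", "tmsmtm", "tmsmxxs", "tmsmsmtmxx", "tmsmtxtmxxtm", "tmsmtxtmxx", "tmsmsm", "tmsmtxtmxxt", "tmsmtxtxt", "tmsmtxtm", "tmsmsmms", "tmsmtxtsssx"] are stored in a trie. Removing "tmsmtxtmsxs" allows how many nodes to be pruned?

3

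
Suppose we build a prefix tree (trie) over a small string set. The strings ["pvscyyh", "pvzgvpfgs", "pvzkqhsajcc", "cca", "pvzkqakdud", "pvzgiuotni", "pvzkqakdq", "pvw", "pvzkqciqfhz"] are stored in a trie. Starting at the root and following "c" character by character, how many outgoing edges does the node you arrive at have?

Walk "c" from the root, arriving at one node.
Characters that immediately follow "c" among the stored strings: {c}.
That node has 1 child edge.

1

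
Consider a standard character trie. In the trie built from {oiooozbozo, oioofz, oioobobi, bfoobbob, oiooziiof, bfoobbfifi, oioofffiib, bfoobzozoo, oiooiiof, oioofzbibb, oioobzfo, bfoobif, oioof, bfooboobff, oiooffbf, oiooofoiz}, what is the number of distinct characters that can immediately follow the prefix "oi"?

Follow the path "oi" to its node, then look at its outgoing edges.
Distinct next characters after "oi": o.
That node has 1 child edge.

1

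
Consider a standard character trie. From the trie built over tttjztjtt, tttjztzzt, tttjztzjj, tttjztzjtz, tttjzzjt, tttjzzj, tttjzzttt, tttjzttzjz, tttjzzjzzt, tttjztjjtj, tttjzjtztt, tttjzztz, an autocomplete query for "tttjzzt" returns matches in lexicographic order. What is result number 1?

Words with prefix "tttjzzt", in lexicographic order: "tttjzzttt", "tttjzztz"
Position 1: tttjzzttt

tttjzzttt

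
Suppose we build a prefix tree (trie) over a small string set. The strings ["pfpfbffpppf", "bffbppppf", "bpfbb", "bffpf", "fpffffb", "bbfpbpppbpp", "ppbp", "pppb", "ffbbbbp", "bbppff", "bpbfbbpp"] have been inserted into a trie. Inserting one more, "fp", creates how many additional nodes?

0

"fp" is already a full path in the trie; only an end-marker is added.
No new nodes are needed: 0.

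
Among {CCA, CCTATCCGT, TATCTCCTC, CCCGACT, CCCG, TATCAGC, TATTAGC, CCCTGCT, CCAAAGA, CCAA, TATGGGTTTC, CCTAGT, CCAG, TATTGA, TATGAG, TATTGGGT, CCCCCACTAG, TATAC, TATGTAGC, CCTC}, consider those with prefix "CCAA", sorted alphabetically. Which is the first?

CCAA

Filter for "CCAA…" and sort: "CCAA", "CCAAAGA"
Position 1: CCAA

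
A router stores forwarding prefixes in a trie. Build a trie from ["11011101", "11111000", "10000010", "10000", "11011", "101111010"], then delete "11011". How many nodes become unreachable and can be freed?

0

Walk "11011" from the leaf back toward the root, removing each node that no remaining word uses.
Every node on "11011" is still needed (e.g. by "11011101"), so nothing is freed.
Nodes removed: 0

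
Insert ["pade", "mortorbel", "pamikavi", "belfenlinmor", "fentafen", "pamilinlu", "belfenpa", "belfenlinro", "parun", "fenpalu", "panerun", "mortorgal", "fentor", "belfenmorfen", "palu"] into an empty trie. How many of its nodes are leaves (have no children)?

A leaf is a node with no children — equivalently, the end of a word that is not a proper prefix of any other stored word.
Those words: "belfenlinmor", "belfenlinro", "belfenmorfen", "belfenpa", "fenpalu", "fentafen", "fentor", "mortorbel", "mortorgal", "pade", "palu", "pamikavi", "pamilinlu", "panerun", "parun"
Leaf count: 15

15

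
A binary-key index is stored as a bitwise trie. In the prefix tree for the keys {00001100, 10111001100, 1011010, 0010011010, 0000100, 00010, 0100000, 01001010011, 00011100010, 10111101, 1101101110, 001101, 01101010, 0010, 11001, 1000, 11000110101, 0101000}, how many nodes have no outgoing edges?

17

A leaf is a node with no children — equivalently, the end of a word that is not a proper prefix of any other stored word.
Those words: "0000100", "00001100", "00010", "00011100010", "0010011010", "001101", "0100000", "01001010011", "0101000", "01101010", "1000", "1011010", "10111001100", "10111101", "11000110101", "11001", "1101101110"
Leaf count: 17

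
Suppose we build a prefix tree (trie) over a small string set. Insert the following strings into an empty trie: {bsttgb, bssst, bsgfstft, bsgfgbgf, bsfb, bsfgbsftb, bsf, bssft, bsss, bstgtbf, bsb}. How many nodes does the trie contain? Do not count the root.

34

Trace insertions, counting only characters that open a new branch:
  "bsttgb" → 6 new (b, s, t, t, g, b)
  "bssst" → prefix "bs" already present; 3 new (s, s, t)
  "bsgfstft" → prefix "bs" already present; 6 new (g, f, s, t, f, t)
  "bsgfgbgf" → prefix "bsgf" already present; 4 new (g, b, g, f)
  "bsfb" → prefix "bs" already present; 2 new (f, b)
  "bsfgbsftb" → prefix "bsf" already present; 6 new (g, b, s, f, t, b)
  "bsf" → prefix "bsf" already present; 0 new (none)
  "bssft" → prefix "bss" already present; 2 new (f, t)
  "bsss" → prefix "bsss" already present; 0 new (none)
  "bstgtbf" → prefix "bst" already present; 4 new (g, t, b, f)
  "bsb" → prefix "bs" already present; 1 new (b)
Total nodes = 6 + 3 + 6 + 4 + 2 + 6 + 0 + 2 + 0 + 4 + 1 = 34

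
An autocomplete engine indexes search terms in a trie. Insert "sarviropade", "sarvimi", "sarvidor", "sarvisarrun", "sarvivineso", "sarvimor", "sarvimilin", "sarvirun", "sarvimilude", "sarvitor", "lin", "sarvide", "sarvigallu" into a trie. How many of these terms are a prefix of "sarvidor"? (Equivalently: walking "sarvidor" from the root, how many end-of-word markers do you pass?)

Check each prefix of "sarvidor" against the stored set — each match is an end-marker on the path.
Prefixes of the query that are stored words: "sarvidor"
Count: 1

1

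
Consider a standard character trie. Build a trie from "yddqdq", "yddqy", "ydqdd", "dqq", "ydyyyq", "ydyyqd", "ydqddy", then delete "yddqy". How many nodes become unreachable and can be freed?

A node on "yddqy"'s path can go only if nothing else ends at it or branches off below it.
The suffix "y" (1 node) is used only by "yddqy"; the node for "yddq" still has the child "d", so pruning stops there.
Nodes removed: 1

1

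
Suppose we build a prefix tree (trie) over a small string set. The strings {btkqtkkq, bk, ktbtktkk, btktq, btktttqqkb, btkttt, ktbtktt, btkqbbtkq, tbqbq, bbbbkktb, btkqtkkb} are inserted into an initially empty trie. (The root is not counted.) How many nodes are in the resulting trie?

Insert word by word; a character creates a node only if that edge doesn't already exist:
  "btkqtkkq" → 8 new (b, t, k, q, t, k, k, q)
  "bk" → prefix "b" already present; 1 new (k)
  "ktbtktkk" → 8 new (k, t, b, t, k, t, k, k)
  "btktq" → prefix "btk" already present; 2 new (t, q)
  "btktttqqkb" → prefix "btkt" already present; 6 new (t, t, q, q, k, b)
  "btkttt" → prefix "btkttt" already present; 0 new (none)
  "ktbtktt" → prefix "ktbtkt" already present; 1 new (t)
  "btkqbbtkq" → prefix "btkq" already present; 5 new (b, b, t, k, q)
  "tbqbq" → 5 new (t, b, q, b, q)
  "bbbbkktb" → prefix "b" already present; 7 new (b, b, b, k, k, t, b)
  "btkqtkkb" → prefix "btkqtkk" already present; 1 new (b)
Total nodes = 8 + 1 + 8 + 2 + 6 + 0 + 1 + 5 + 5 + 7 + 1 = 44

44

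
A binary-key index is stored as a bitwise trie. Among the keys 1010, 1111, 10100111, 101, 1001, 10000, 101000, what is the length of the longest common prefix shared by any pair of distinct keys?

5

Equivalently: take the maximum, over all pairs, of their longest common prefix length.
"101000" and "10100111" agree on "10100" (5 characters) before diverging; nothing deeper is shared.
Longest shared-prefix length: 5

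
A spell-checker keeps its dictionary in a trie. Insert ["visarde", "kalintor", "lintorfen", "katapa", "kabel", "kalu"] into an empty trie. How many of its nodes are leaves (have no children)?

Leaves are exactly the stored words that no other stored word extends.
Those words: "kabel", "kalintor", "kalu", "katapa", "lintorfen", "visarde"
Leaf count: 6

6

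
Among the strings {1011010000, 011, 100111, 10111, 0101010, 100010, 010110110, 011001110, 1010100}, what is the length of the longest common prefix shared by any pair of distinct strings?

4

The deepest shared node is where two words last agree before diverging.
e.g. "0101010" and "010110110" share the prefix "0101" of length 4; no pair shares a longer one.
Longest shared-prefix length: 4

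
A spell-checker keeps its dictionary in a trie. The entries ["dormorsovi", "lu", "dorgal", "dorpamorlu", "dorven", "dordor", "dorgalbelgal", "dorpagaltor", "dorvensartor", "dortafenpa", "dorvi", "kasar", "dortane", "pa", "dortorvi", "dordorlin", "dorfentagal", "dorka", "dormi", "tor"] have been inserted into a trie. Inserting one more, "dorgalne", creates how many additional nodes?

2

"dorgal" is already a path in the trie; the remaining "ne" must be added.
Each of the 2 remaining characters creates one node.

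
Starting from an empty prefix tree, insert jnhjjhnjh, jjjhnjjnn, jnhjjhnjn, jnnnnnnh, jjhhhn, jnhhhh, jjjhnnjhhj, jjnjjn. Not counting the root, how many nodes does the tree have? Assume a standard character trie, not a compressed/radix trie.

Count nodes per top-level branch (shared prefixes stored once):
  'j'-branch (jjhhhn, jjjhnjjnn, jjjhnnjhhj, jjnjjn, jnhhhh, jnhjjhnjh, jnhjjhnjn, jnnnnnnh): 40 nodes
Sum: 40

40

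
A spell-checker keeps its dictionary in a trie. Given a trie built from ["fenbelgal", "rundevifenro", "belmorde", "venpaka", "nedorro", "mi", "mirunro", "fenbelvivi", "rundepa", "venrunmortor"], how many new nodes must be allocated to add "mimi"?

"mi" is already a path in the trie; the remaining "mi" must be added.
Each of the 2 remaining characters creates one node.

2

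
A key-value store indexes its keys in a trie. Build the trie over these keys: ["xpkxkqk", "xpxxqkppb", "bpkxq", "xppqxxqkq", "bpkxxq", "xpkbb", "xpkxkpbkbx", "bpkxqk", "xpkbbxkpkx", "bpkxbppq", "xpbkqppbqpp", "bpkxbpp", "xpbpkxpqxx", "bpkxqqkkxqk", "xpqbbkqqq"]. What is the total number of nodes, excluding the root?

74

For each word, the new-node count is its length minus the longest prefix already in the trie:
  "xpkxkqk" → 7 new (x, p, k, x, k, q, k)
  "xpxxqkppb" → prefix "xp" already present; 7 new (x, x, q, k, p, p, b)
  "bpkxq" → 5 new (b, p, k, x, q)
  "xppqxxqkq" → prefix "xp" already present; 7 new (p, q, x, x, q, k, q)
  "bpkxxq" → prefix "bpkx" already present; 2 new (x, q)
  "xpkbb" → prefix "xpk" already present; 2 new (b, b)
  "xpkxkpbkbx" → prefix "xpkxk" already present; 5 new (p, b, k, b, x)
  "bpkxqk" → prefix "bpkxq" already present; 1 new (k)
  "xpkbbxkpkx" → prefix "xpkbb" already present; 5 new (x, k, p, k, x)
  "bpkxbppq" → prefix "bpkx" already present; 4 new (b, p, p, q)
  "xpbkqppbqpp" → prefix "xp" already present; 9 new (b, k, q, p, p, b, q, p, p)
  "bpkxbpp" → prefix "bpkxbpp" already present; 0 new (none)
  "xpbpkxpqxx" → prefix "xpb" already present; 7 new (p, k, x, p, q, x, x)
  "bpkxqqkkxqk" → prefix "bpkxq" already present; 6 new (q, k, k, x, q, k)
  "xpqbbkqqq" → prefix "xp" already present; 7 new (q, b, b, k, q, q, q)
Total nodes = 7 + 7 + 5 + 7 + 2 + 2 + 5 + 1 + 5 + 4 + 9 + 0 + 7 + 6 + 7 = 74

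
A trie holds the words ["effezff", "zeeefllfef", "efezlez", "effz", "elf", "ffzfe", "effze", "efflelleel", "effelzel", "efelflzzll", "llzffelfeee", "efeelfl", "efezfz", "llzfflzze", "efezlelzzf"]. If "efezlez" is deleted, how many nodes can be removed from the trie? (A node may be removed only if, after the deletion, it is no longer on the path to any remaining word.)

After clearing the end-marker at "efezlez", prune upward until reaching a node still needed by another word.
The suffix "z" (1 node) is used only by "efezlez"; the node for "efezle" still has the child "l", so pruning stops there.
Nodes removed: 1

1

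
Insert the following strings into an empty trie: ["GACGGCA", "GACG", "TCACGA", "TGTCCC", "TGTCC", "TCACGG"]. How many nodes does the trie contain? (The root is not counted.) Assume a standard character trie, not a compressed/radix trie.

Insert word by word; a character creates a node only if that edge doesn't already exist:
  "GACGGCA" → 7 new (G, A, C, G, G, C, A)
  "GACG" → prefix "GACG" already present; 0 new (none)
  "TCACGA" → 6 new (T, C, A, C, G, A)
  "TGTCCC" → prefix "T" already present; 5 new (G, T, C, C, C)
  "TGTCC" → prefix "TGTCC" already present; 0 new (none)
  "TCACGG" → prefix "TCACG" already present; 1 new (G)
Total nodes = 7 + 0 + 6 + 5 + 0 + 1 = 19

19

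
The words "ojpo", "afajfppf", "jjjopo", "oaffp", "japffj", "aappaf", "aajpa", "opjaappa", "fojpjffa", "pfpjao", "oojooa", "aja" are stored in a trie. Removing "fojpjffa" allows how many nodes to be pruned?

After clearing the end-marker at "fojpjffa", prune upward until reaching a node still needed by another word.
No other word shares any prefix with "fojpjffa", so all 8 of its nodes go.
Nodes removed: 8

8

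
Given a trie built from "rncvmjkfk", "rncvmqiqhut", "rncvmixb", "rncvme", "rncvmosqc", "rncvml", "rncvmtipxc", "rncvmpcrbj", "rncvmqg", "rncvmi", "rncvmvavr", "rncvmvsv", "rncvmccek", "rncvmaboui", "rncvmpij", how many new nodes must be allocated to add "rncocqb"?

4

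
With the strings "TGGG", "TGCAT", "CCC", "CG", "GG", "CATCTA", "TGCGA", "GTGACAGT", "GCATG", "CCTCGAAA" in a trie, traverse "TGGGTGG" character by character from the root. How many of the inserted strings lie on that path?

1

Walk "TGGGTGG" from the root; an end-of-word marker is hit whenever a stored word is a prefix of "TGGGTGG".
Prefixes of the query that are stored words: "TGGG"
Count: 1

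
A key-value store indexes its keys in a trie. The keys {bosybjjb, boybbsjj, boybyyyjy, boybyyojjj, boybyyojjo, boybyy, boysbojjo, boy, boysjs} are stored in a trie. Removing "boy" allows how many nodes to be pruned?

0

A node on "boy"'s path can go only if nothing else ends at it or branches off below it.
Every node on "boy" is still needed (e.g. by "boybbsjj"), so nothing is freed.
Nodes removed: 0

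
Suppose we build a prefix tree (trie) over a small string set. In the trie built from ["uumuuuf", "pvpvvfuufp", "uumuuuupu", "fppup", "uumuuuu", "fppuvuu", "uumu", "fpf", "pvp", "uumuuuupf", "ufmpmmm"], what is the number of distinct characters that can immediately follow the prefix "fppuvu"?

The children of the "fppuvu" node are the distinct next characters among strings starting with "fppuvu".
Distinct next characters after "fppuvu": u.
That node has 1 child edge.

1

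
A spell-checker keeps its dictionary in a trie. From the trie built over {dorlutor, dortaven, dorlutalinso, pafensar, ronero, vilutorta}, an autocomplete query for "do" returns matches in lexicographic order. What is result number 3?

Words with prefix "do", in lexicographic order: "dorlutalinso", "dorlutor", "dortaven"
Position 3: dortaven

dortaven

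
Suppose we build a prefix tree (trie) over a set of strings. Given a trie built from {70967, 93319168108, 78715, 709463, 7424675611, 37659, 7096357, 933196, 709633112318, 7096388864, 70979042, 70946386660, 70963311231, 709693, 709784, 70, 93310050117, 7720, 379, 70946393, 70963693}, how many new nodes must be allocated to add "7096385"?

1

Walking "7096385" from the root, the first 6 characters ("709638") follow existing edges; "5" is the first miss.
Each of the 1 remaining characters creates one node.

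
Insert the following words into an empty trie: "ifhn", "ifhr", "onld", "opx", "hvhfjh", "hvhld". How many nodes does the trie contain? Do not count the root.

Trace insertions, counting only characters that open a new branch:
  "ifhn" → 4 new (i, f, h, n)
  "ifhr" → prefix "ifh" already present; 1 new (r)
  "onld" → 4 new (o, n, l, d)
  "opx" → prefix "o" already present; 2 new (p, x)
  "hvhfjh" → 6 new (h, v, h, f, j, h)
  "hvhld" → prefix "hvh" already present; 2 new (l, d)
Total nodes = 4 + 1 + 4 + 2 + 6 + 2 = 19

19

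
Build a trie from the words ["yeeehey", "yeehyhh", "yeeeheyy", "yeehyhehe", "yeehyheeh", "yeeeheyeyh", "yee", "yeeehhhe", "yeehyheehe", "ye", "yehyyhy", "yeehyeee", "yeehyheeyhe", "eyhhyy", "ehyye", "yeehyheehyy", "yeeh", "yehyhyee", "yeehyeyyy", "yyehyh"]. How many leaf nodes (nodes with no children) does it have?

15

Leaves are exactly the stored words that no other stored word extends.
Those words: "ehyye", "eyhhyy", "yeeeheyeyh", "yeeeheyy", "yeeehhhe", "yeehyeee", "yeehyeyyy", "yeehyheehe", "yeehyheehyy", "yeehyheeyhe", "yeehyhehe", "yeehyhh", "yehyhyee", "yehyyhy", "yyehyh"
Leaf count: 15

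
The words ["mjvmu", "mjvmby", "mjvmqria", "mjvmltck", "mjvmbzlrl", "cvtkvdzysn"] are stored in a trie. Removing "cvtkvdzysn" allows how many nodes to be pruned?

A node on "cvtkvdzysn"'s path can go only if nothing else ends at it or branches off below it.
No other word shares any prefix with "cvtkvdzysn", so all 10 of its nodes go.
Nodes removed: 10

10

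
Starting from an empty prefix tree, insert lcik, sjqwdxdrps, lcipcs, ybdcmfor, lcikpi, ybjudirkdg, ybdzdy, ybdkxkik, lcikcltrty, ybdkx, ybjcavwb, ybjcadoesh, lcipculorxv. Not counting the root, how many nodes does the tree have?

65

Trace insertions, counting only characters that open a new branch:
  "lcik" → 4 new (l, c, i, k)
  "sjqwdxdrps" → 10 new (s, j, q, w, d, x, d, r, p, s)
  "lcipcs" → prefix "lci" already present; 3 new (p, c, s)
  "ybdcmfor" → 8 new (y, b, d, c, m, f, o, r)
  "lcikpi" → prefix "lcik" already present; 2 new (p, i)
  "ybjudirkdg" → prefix "yb" already present; 8 new (j, u, d, i, r, k, d, g)
  "ybdzdy" → prefix "ybd" already present; 3 new (z, d, y)
  "ybdkxkik" → prefix "ybd" already present; 5 new (k, x, k, i, k)
  "lcikcltrty" → prefix "lcik" already present; 6 new (c, l, t, r, t, y)
  "ybdkx" → prefix "ybdkx" already present; 0 new (none)
  "ybjcavwb" → prefix "ybj" already present; 5 new (c, a, v, w, b)
  "ybjcadoesh" → prefix "ybjca" already present; 5 new (d, o, e, s, h)
  "lcipculorxv" → prefix "lcipc" already present; 6 new (u, l, o, r, x, v)
Total nodes = 4 + 10 + 3 + 8 + 2 + 8 + 3 + 5 + 6 + 0 + 5 + 5 + 6 = 65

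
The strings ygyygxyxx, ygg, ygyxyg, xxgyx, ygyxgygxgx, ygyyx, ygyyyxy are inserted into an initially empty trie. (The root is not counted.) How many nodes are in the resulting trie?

Trie structure (* marks end of a word):
(root)
├─ x
│  └─ x
│     └─ g
│        └─ y
│           └─ x *
└─ y
   └─ g
      ├─ g *
      └─ y
         ├─ x
         │  ├─ g
         │  │  └─ y
         │  │     └─ g
         │  │        └─ x
         │  │           └─ g
         │  │              └─ x *
         │  └─ y
         │     └─ g *
         └─ y
            ├─ g
            │  └─ x
            │     └─ y
            │        └─ x
            │           └─ x *
            ├─ x *
            └─ y
               └─ x
                  └─ y *
Counting every labelled node above: 28.

28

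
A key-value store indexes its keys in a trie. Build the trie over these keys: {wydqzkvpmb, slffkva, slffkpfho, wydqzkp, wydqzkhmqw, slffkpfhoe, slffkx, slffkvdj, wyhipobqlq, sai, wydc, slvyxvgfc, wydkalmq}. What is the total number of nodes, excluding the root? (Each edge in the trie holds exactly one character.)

Insert word by word; a character creates a node only if that edge doesn't already exist:
  "wydqzkvpmb" → 10 new (w, y, d, q, z, k, v, p, m, b)
  "slffkva" → 7 new (s, l, f, f, k, v, a)
  "slffkpfho" → prefix "slffk" already present; 4 new (p, f, h, o)
  "wydqzkp" → prefix "wydqzk" already present; 1 new (p)
  "wydqzkhmqw" → prefix "wydqzk" already present; 4 new (h, m, q, w)
  "slffkpfhoe" → prefix "slffkpfho" already present; 1 new (e)
  "slffkx" → prefix "slffk" already present; 1 new (x)
  "slffkvdj" → prefix "slffkv" already present; 2 new (d, j)
  "wyhipobqlq" → prefix "wy" already present; 8 new (h, i, p, o, b, q, l, q)
  "sai" → prefix "s" already present; 2 new (a, i)
  "wydc" → prefix "wyd" already present; 1 new (c)
  "slvyxvgfc" → prefix "sl" already present; 7 new (v, y, x, v, g, f, c)
  "wydkalmq" → prefix "wyd" already present; 5 new (k, a, l, m, q)
Total nodes = 10 + 7 + 4 + 1 + 4 + 1 + 1 + 2 + 8 + 2 + 1 + 7 + 5 = 53

53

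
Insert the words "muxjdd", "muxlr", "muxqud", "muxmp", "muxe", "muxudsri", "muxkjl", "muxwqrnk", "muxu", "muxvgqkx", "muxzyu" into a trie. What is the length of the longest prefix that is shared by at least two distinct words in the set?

Equivalently: take the maximum, over all pairs, of their longest common prefix length.
"muxu" and "muxudsri" agree on "muxu" (4 characters) before diverging; nothing deeper is shared.
Longest shared-prefix length: 4

4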